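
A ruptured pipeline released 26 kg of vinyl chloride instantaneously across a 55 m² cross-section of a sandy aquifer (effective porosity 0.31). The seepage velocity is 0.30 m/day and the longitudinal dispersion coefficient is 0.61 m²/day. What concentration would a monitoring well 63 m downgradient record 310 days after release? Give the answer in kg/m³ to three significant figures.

For an instantaneous plane source, C(x,t) = M/(n_e·A·√(4πDt)) · exp(−(x−vt)²/(4Dt)), with n_e·A the pore (flow) area.
Plume center vt = 0.30 × 310 = 93 m, so the well at 63 m is 30 m upgradient of the peak.
√(4πDt) = 48.75 m, giving peak height M/(n_e·A·√(4πDt)) = 26/(0.31 × 55 × 48.75) = 0.03128 kg/m³.
(x−vt)²/(4Dt) = (-30)²/(4 × 0.61 × 310) = 1.190; exp(−1.190) = 0.3042.
C = 0.03128 × 0.3042 = 0.00952 kg/m³.

0.00952 kg/m³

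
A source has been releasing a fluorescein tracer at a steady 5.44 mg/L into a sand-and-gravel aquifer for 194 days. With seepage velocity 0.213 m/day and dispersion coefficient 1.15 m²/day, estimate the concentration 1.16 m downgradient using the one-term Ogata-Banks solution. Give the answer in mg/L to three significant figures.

For a continuous step input, C/C₀ ≈ ½·erfc((x−vt)/(2√(Dt))).
vt = 0.213 × 194 = 41.322 m and 2√(Dt) = 2√(1.15 × 194) = 29.87 m.
Argument (x−vt)/(2√(Dt)) = (1.16 − 41.322)/29.87 = -1.345; ½·erfc(-1.345) = 0.9714.
C = 5.44 × 0.9714 = 5.28 mg/L.

5.28 mg/L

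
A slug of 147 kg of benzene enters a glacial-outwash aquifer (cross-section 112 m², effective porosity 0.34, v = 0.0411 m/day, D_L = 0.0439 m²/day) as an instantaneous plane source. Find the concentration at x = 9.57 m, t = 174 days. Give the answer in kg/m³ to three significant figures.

For an instantaneous plane source, C(x,t) = M/(n_e·A·√(4πDt)) · exp(−(x−vt)²/(4Dt)), with n_e·A the pore (flow) area.
Plume center vt = 0.0411 × 174 = 7.1514 m, so the well at 9.57 m is 2.4186 m downgradient of the peak.
√(4πDt) = 9.797 m, giving peak height M/(n_e·A·√(4πDt)) = 147/(0.34 × 112 × 9.797) = 0.3940 kg/m³.
(x−vt)²/(4Dt) = (2.4186)²/(4 × 0.0439 × 174) = 0.1914; exp(−0.1914) = 0.8258.
C = 0.3940 × 0.8258 = 0.325 kg/m³.

0.325 kg/m³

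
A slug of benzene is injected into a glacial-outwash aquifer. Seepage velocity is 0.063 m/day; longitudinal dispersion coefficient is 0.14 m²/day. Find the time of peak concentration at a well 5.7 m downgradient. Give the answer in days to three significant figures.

For the 1D instantaneous-source solution, setting ∂C/∂t = 0 at fixed x gives v²t² + 2Dt − x² = 0, so t = (√(D² + v²x²) − D)/v².
√(D² + v²x²) = √(0.14² + 0.063² × 5.7²) = 0.3854; v² = 0.003969.
t = (0.3854 − 0.14)/0.003969 = 61.8 days (vs. the pure-advection estimate x/v = 90.5 d).

61.8 days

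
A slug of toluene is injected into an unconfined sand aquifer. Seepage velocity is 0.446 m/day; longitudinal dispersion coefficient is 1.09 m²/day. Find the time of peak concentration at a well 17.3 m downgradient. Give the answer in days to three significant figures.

For the 1D instantaneous-source solution, setting ∂C/∂t = 0 at fixed x gives v²t² + 2Dt − x² = 0, so t = (√(D² + v²x²) − D)/v².
√(D² + v²x²) = √(1.09² + 0.446² × 17.3²) = 7.792; v² = 0.198916.
t = (7.792 − 1.09)/0.198916 = 33.7 days (vs. the pure-advection estimate x/v = 38.8 d).

33.7 days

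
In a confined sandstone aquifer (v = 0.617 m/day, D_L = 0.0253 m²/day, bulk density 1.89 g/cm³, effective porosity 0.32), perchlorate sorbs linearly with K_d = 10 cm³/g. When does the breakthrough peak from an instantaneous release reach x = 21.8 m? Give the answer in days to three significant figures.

Retardation factor R = 1 + ρ_b·K_d/n = 1 + 1.89 × 10/0.32 = 60.06.
Sorption retards both mechanisms: v_R = v/R = 0.01027 m/day, D_R = D/R = 0.0004212 m²/day.
Peak time from v_R²t² + 2D_R t − x² = 0: t = (√(D_R² + v_R²x²) − D_R)/v_R².
√(D_R² + v_R²x²) = √(0.0004212² + 0.01027² × 21.8²) = 0.2239; v_R² = 0.0001055.
t = (0.2239 − 0.0004212)/0.0001055 = 2120 days.

2120 days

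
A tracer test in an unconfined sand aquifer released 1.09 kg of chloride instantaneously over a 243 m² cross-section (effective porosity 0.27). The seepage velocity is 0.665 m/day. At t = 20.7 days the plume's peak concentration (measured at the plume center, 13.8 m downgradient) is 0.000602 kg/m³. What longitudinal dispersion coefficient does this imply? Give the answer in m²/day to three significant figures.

At the plume center C_max = M/(n_e·A·√(4πDt)), so D = M²/(4πt·(n_e·A·C_max)²).
n_e·A·C_max = 0.27 × 243 × 0.000602 = 0.03950 kg/m.
D = 1.09²/(4π × 20.7 × 0.03950²) = 2.93 m²/day.

2.93 m²/day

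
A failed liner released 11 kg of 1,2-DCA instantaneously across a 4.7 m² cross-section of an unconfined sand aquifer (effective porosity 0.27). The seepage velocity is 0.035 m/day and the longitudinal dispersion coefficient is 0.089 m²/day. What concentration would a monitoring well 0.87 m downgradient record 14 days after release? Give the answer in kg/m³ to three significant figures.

For an instantaneous plane source, C(x,t) = M/(n_e·A·√(4πDt)) · exp(−(x−vt)²/(4Dt)), with n_e·A the pore (flow) area.
Plume center vt = 0.035 × 14 = 0.49 m, so the well at 0.87 m is 0.38 m downgradient of the peak.
√(4πDt) = 3.957 m, giving peak height M/(n_e·A·√(4πDt)) = 11/(0.27 × 4.7 × 3.957) = 2.191 kg/m³.
(x−vt)²/(4Dt) = (0.38)²/(4 × 0.089 × 14) = 0.02897; exp(−0.02897) = 0.9714.
C = 2.191 × 0.9714 = 2.13 kg/m³.

2.13 kg/m³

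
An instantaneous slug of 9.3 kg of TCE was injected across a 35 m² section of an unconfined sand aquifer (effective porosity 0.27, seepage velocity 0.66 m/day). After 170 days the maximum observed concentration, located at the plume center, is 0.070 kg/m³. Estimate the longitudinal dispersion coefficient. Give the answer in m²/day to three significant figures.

0.0925 m²/day

At the plume center C_max = M/(n_e·A·√(4πDt)), so D = M²/(4πt·(n_e·A·C_max)²).
n_e·A·C_max = 0.27 × 35 × 0.070 = 0.6615 kg/m.
D = 9.3²/(4π × 170 × 0.6615²) = 0.0925 m²/day.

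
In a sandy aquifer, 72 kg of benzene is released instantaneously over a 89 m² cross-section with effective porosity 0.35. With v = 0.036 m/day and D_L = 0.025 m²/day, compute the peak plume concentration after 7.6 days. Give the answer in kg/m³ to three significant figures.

The peak of an instantaneous 1D plume sits at x = vt; there the Gaussian factor is 1 and C_max = M/(n_e·A·√(4πDt)), where n_e·A is the pore area the mass is dissolved in.
√(4πDt) = √(4π × 0.025 × 7.6) = 1.545 m, so C_max = 72/(0.35 × 89 × 1.545) = 1.50 kg/m³.

1.50 kg/m³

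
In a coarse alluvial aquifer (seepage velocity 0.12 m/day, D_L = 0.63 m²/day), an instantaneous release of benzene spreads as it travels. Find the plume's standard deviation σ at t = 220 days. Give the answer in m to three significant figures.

16.6 m

Dispersive spreading gives a Gaussian with σ² = 2Dt; advection only shifts the center.
σ = √(2 × 0.63 × 220) = 16.6 m.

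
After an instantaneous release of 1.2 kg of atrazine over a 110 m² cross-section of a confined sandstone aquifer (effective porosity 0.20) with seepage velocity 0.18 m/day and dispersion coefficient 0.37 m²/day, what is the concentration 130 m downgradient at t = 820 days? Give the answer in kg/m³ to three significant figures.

For an instantaneous plane source, C(x,t) = M/(n_e·A·√(4πDt)) · exp(−(x−vt)²/(4Dt)), with n_e·A the pore (flow) area.
Plume center vt = 0.18 × 820 = 147.6 m, so the well at 130 m is 17.6 m upgradient of the peak.
√(4πDt) = 61.75 m, giving peak height M/(n_e·A·√(4πDt)) = 1.2/(0.20 × 110 × 61.75) = 0.0008833 kg/m³.
(x−vt)²/(4Dt) = (-17.6)²/(4 × 0.37 × 820) = 0.2552; exp(−0.2552) = 0.7748.
C = 0.0008833 × 0.7748 = 0.000684 kg/m³.

0.000684 kg/m³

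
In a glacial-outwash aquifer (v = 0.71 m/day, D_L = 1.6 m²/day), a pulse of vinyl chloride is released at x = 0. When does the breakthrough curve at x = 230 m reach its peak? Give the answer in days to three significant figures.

For the 1D instantaneous-source solution, setting ∂C/∂t = 0 at fixed x gives v²t² + 2Dt − x² = 0, so t = (√(D² + v²x²) − D)/v².
√(D² + v²x²) = √(1.6² + 0.71² × 230²) = 163.3; v² = 0.5041.
t = (163.3 − 1.6)/0.5041 = 321 days (vs. the pure-advection estimate x/v = 324 d).

321 days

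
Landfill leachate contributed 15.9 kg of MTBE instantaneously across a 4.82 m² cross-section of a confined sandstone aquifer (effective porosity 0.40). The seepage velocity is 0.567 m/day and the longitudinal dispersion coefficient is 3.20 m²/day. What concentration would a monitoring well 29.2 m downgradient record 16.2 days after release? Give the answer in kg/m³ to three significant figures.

For an instantaneous plane source, C(x,t) = M/(n_e·A·√(4πDt)) · exp(−(x−vt)²/(4Dt)), with n_e·A the pore (flow) area.
Plume center vt = 0.567 × 16.2 = 9.1854 m, so the well at 29.2 m is 20.0146 m downgradient of the peak.
√(4πDt) = 25.52 m, giving peak height M/(n_e·A·√(4πDt)) = 15.9/(0.40 × 4.82 × 25.52) = 0.3232 kg/m³.
(x−vt)²/(4Dt) = (20.0146)²/(4 × 3.20 × 16.2) = 1.932; exp(−1.932) = 0.1449.
C = 0.3232 × 0.1449 = 0.0468 kg/m³.

0.0468 kg/m³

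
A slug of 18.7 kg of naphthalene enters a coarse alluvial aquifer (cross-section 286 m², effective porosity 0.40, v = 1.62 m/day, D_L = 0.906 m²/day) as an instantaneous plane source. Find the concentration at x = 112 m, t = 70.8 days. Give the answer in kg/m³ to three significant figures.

0.00560 kg/m³

For an instantaneous plane source, C(x,t) = M/(n_e·A·√(4πDt)) · exp(−(x−vt)²/(4Dt)), with n_e·A the pore (flow) area.
Plume center vt = 1.62 × 70.8 = 114.696 m, so the well at 112 m is 2.696 m upgradient of the peak.
√(4πDt) = 28.39 m, giving peak height M/(n_e·A·√(4πDt)) = 18.7/(0.40 × 286 × 28.39) = 0.005758 kg/m³.
(x−vt)²/(4Dt) = (-2.696)²/(4 × 0.906 × 70.8) = 0.02833; exp(−0.02833) = 0.9721.
C = 0.005758 × 0.9721 = 0.00560 kg/m³.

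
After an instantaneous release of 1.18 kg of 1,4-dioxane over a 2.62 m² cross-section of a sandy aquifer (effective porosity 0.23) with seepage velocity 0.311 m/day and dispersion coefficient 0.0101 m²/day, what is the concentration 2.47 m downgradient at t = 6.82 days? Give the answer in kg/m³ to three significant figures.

1.35 kg/m³

For an instantaneous plane source, C(x,t) = M/(n_e·A·√(4πDt)) · exp(−(x−vt)²/(4Dt)), with n_e·A the pore (flow) area.
Plume center vt = 0.311 × 6.82 = 2.12102 m, so the well at 2.47 m is 0.34898 m downgradient of the peak.
√(4πDt) = 0.9304 m, giving peak height M/(n_e·A·√(4πDt)) = 1.18/(0.23 × 2.62 × 0.9304) = 2.105 kg/m³.
(x−vt)²/(4Dt) = (0.34898)²/(4 × 0.0101 × 6.82) = 0.4420; exp(−0.4420) = 0.6427.
C = 2.105 × 0.6427 = 1.35 kg/m³.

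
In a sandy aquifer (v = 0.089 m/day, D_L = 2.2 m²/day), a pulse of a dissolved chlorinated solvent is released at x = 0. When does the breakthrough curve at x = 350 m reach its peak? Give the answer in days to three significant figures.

3660 days

For the 1D instantaneous-source solution, setting ∂C/∂t = 0 at fixed x gives v²t² + 2Dt − x² = 0, so t = (√(D² + v²x²) − D)/v².
√(D² + v²x²) = √(2.2² + 0.089² × 350²) = 31.23; v² = 0.007921.
t = (31.23 − 2.2)/0.007921 = 3660 days (vs. the pure-advection estimate x/v = 3930 d).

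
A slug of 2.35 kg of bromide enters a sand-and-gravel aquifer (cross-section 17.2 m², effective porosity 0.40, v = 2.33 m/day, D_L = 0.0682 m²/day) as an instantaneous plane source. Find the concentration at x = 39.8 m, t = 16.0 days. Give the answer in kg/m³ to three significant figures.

0.0215 kg/m³

For an instantaneous plane source, C(x,t) = M/(n_e·A·√(4πDt)) · exp(−(x−vt)²/(4Dt)), with n_e·A the pore (flow) area.
Plume center vt = 2.33 × 16.0 = 37.28 m, so the well at 39.8 m is 2.52 m downgradient of the peak.
√(4πDt) = 3.703 m, giving peak height M/(n_e·A·√(4πDt)) = 2.35/(0.40 × 17.2 × 3.703) = 0.09224 kg/m³.
(x−vt)²/(4Dt) = (2.52)²/(4 × 0.0682 × 16.0) = 1.455; exp(−1.455) = 0.2334.
C = 0.09224 × 0.2334 = 0.0215 kg/m³.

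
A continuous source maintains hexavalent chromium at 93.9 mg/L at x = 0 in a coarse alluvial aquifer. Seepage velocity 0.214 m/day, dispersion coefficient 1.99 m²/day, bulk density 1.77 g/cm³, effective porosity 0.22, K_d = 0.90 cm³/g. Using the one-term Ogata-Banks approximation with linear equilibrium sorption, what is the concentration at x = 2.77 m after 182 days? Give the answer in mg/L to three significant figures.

Retardation factor R = 1 + ρ_b·K_d/n = 1 + 1.77 × 0.90/0.22 = 8.241.
Sorption retards both mechanisms: v_R = v/R = 0.02597 m/day, D_R = D/R = 0.2415 m²/day.
v_R·t = 0.02597 × 182 = 4.72654 m; 2√(D_R t) = 13.26 m; argument = (2.77 − 4.72654)/13.26 = -0.1476.
C = C₀ × ½·erfc(-0.1476) = 93.9 × 0.5827 = 54.7 mg/L.

54.7 mg/L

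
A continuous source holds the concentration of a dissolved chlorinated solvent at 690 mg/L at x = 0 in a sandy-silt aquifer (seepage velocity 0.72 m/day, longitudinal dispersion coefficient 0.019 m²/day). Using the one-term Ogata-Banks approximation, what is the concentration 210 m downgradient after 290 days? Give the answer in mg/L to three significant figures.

For a continuous step input, C/C₀ ≈ ½·erfc((x−vt)/(2√(Dt))).
vt = 0.72 × 290 = 208.8 m and 2√(Dt) = 2√(0.019 × 290) = 4.695 m.
Argument (x−vt)/(2√(Dt)) = (210 − 208.8)/4.695 = 0.2556; ½·erfc(0.2556) = 0.3589.
C = 690 × 0.3589 = 248 mg/L.

248 mg/L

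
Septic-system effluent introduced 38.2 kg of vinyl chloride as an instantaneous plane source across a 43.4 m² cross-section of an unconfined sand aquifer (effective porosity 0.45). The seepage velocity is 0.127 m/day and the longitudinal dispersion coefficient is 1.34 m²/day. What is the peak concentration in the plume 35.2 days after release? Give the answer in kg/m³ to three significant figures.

The peak of an instantaneous 1D plume sits at x = vt; there the Gaussian factor is 1 and C_max = M/(n_e·A·√(4πDt)), where n_e·A is the pore area the mass is dissolved in.
√(4πDt) = √(4π × 1.34 × 35.2) = 24.35 m, so C_max = 38.2/(0.45 × 43.4 × 24.35) = 0.0803 kg/m³.

0.0803 kg/m³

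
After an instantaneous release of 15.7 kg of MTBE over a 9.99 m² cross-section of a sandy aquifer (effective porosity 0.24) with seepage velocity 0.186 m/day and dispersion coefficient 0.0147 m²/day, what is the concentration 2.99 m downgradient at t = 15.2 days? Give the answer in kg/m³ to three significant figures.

3.79 kg/m³

For an instantaneous plane source, C(x,t) = M/(n_e·A·√(4πDt)) · exp(−(x−vt)²/(4Dt)), with n_e·A the pore (flow) area.
Plume center vt = 0.186 × 15.2 = 2.8272 m, so the well at 2.99 m is 0.1628 m downgradient of the peak.
√(4πDt) = 1.676 m, giving peak height M/(n_e·A·√(4πDt)) = 15.7/(0.24 × 9.99 × 1.676) = 3.907 kg/m³.
(x−vt)²/(4Dt) = (0.1628)²/(4 × 0.0147 × 15.2) = 0.02965; exp(−0.02965) = 0.9708.
C = 3.907 × 0.9708 = 3.79 kg/m³.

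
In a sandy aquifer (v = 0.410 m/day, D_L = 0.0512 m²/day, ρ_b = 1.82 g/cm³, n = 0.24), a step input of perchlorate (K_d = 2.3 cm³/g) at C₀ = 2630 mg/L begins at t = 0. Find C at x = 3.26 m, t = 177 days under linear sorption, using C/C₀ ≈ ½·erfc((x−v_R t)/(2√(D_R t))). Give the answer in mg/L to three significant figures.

1980 mg/L

Retardation factor R = 1 + ρ_b·K_d/n = 1 + 1.82 × 2.3/0.24 = 18.44.
Sorption retards both mechanisms: v_R = v/R = 0.02223 m/day, D_R = D/R = 0.002777 m²/day.
v_R·t = 0.02223 × 177 = 3.93471 m; 2√(D_R t) = 1.402 m; argument = (3.26 − 3.93471)/1.402 = -0.4812.
C = C₀ × ½·erfc(-0.4812) = 2630 × 0.7519 = 1980 mg/L.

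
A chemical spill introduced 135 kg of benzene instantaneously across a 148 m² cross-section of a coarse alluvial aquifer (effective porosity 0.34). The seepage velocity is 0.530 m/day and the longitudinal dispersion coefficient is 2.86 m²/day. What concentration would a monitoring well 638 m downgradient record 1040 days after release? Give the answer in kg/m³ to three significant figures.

0.00737 kg/m³

For an instantaneous plane source, C(x,t) = M/(n_e·A·√(4πDt)) · exp(−(x−vt)²/(4Dt)), with n_e·A the pore (flow) area.
Plume center vt = 0.530 × 1040 = 551.2 m, so the well at 638 m is 86.8 m downgradient of the peak.
√(4πDt) = 193.3 m, giving peak height M/(n_e·A·√(4πDt)) = 135/(0.34 × 148 × 193.3) = 0.01388 kg/m³.
(x−vt)²/(4Dt) = (86.8)²/(4 × 2.86 × 1040) = 0.6333; exp(−0.6333) = 0.5308.
C = 0.01388 × 0.5308 = 0.00737 kg/m³.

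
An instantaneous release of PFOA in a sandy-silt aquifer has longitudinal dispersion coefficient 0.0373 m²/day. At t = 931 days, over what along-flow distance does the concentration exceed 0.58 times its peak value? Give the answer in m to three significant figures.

The plume is Gaussian with σ = √(2Dt) = √(2 × 0.0373 × 931) = 8.334 m.
C/C_peak = exp(−Δx²/(2σ²)) = 0.58 ⇒ Δx = σ·√(−2 ln 0.58) = 8.334 × 1.044 = 8.701 m.
Width = 2Δx = 17.4 m.

17.4 m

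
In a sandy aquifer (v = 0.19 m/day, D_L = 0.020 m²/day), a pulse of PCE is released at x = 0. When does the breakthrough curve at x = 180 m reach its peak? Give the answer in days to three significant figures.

For the 1D instantaneous-source solution, setting ∂C/∂t = 0 at fixed x gives v²t² + 2Dt − x² = 0, so t = (√(D² + v²x²) − D)/v².
√(D² + v²x²) = √(0.020² + 0.19² × 180²) = 34.20; v² = 0.0361.
t = (34.20 − 0.020)/0.0361 = 947 days (vs. the pure-advection estimate x/v = 947 d).

947 days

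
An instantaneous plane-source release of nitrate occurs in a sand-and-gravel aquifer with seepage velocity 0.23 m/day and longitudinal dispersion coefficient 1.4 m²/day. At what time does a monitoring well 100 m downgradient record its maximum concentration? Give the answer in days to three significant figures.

409 days

For the 1D instantaneous-source solution, setting ∂C/∂t = 0 at fixed x gives v²t² + 2Dt − x² = 0, so t = (√(D² + v²x²) − D)/v².
√(D² + v²x²) = √(1.4² + 0.23² × 100²) = 23.04; v² = 0.0529.
t = (23.04 − 1.4)/0.0529 = 409 days (vs. the pure-advection estimate x/v = 435 d).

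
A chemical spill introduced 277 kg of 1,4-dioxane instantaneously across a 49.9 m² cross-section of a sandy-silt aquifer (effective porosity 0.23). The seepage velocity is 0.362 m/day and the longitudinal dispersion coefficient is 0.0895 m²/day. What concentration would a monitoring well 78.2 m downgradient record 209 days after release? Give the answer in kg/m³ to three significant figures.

For an instantaneous plane source, C(x,t) = M/(n_e·A·√(4πDt)) · exp(−(x−vt)²/(4Dt)), with n_e·A the pore (flow) area.
Plume center vt = 0.362 × 209 = 75.658 m, so the well at 78.2 m is 2.542 m downgradient of the peak.
√(4πDt) = 15.33 m, giving peak height M/(n_e·A·√(4πDt)) = 277/(0.23 × 49.9 × 15.33) = 1.574 kg/m³.
(x−vt)²/(4Dt) = (2.542)²/(4 × 0.0895 × 209) = 0.08636; exp(−0.08636) = 0.9173.
C = 1.574 × 0.9173 = 1.44 kg/m³.

1.44 kg/m³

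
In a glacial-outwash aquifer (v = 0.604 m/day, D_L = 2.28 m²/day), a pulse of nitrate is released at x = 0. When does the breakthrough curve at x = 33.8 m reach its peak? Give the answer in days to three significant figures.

50.1 days

For the 1D instantaneous-source solution, setting ∂C/∂t = 0 at fixed x gives v²t² + 2Dt − x² = 0, so t = (√(D² + v²x²) − D)/v².
√(D² + v²x²) = √(2.28² + 0.604² × 33.8²) = 20.54; v² = 0.364816.
t = (20.54 − 2.28)/0.364816 = 50.1 days (vs. the pure-advection estimate x/v = 56.0 d).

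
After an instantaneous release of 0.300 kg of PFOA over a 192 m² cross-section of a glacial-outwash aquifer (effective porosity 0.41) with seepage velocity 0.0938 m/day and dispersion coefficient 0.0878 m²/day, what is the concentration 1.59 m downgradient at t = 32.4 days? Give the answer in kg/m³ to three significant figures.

For an instantaneous plane source, C(x,t) = M/(n_e·A·√(4πDt)) · exp(−(x−vt)²/(4Dt)), with n_e·A the pore (flow) area.
Plume center vt = 0.0938 × 32.4 = 3.03912 m, so the well at 1.59 m is 1.44912 m upgradient of the peak.
√(4πDt) = 5.979 m, giving peak height M/(n_e·A·√(4πDt)) = 0.300/(0.41 × 192 × 5.979) = 0.0006374 kg/m³.
(x−vt)²/(4Dt) = (-1.44912)²/(4 × 0.0878 × 32.4) = 0.1845; exp(−0.1845) = 0.8315.
C = 0.0006374 × 0.8315 = 0.000530 kg/m³.

0.000530 kg/m³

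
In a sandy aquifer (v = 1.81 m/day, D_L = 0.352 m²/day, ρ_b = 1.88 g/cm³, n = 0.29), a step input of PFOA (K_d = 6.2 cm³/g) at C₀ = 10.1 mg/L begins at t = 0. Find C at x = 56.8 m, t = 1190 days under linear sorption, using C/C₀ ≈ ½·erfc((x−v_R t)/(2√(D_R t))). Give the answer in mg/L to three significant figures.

Retardation factor R = 1 + ρ_b·K_d/n = 1 + 1.88 × 6.2/0.29 = 41.19.
Sorption retards both mechanisms: v_R = v/R = 0.04394 m/day, D_R = D/R = 0.008546 m²/day.
v_R·t = 0.04394 × 1190 = 52.2886 m; 2√(D_R t) = 6.378 m; argument = (56.8 − 52.2886)/6.378 = 0.7073.
C = C₀ × ½·erfc(0.7073) = 10.1 × 0.1586 = 1.60 mg/L.

1.60 mg/L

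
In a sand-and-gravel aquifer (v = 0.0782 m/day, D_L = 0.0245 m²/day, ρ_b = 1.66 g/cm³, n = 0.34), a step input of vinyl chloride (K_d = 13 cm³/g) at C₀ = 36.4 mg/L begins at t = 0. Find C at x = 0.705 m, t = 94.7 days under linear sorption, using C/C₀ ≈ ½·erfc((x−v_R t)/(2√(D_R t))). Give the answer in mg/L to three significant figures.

0.507 mg/L

Retardation factor R = 1 + ρ_b·K_d/n = 1 + 1.66 × 13/0.34 = 64.47.
Sorption retards both mechanisms: v_R = v/R = 0.001213 m/day, D_R = D/R = 0.0003800 m²/day.
v_R·t = 0.001213 × 94.7 = 0.1148711 m; 2√(D_R t) = 0.3794 m; argument = (0.705 − 0.1148711)/0.3794 = 1.555.
C = C₀ × ½·erfc(1.555) = 36.4 × 0.01394 = 0.507 mg/L.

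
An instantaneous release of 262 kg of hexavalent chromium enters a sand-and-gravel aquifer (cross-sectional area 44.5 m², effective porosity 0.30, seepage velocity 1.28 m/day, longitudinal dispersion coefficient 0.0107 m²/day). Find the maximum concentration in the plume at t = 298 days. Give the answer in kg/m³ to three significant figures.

3.10 kg/m³

The peak of an instantaneous 1D plume sits at x = vt; there the Gaussian factor is 1 and C_max = M/(n_e·A·√(4πDt)), where n_e·A is the pore area the mass is dissolved in.
√(4πDt) = √(4π × 0.0107 × 298) = 6.330 m, so C_max = 262/(0.30 × 44.5 × 6.330) = 3.10 kg/m³.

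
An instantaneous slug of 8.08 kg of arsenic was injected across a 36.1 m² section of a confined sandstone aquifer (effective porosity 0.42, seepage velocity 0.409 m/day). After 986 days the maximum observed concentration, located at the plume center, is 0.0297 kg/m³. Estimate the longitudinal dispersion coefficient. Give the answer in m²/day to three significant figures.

At the plume center C_max = M/(n_e·A·√(4πDt)), so D = M²/(4πt·(n_e·A·C_max)²).
n_e·A·C_max = 0.42 × 36.1 × 0.0297 = 0.4503 kg/m.
D = 8.08²/(4π × 986 × 0.4503²) = 0.0260 m²/day.

0.0260 m²/day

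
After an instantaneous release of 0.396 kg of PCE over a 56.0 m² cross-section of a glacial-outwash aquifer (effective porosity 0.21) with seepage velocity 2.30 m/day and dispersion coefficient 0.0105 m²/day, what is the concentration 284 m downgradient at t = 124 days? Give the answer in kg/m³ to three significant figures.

0.00631 kg/m³

For an instantaneous plane source, C(x,t) = M/(n_e·A·√(4πDt)) · exp(−(x−vt)²/(4Dt)), with n_e·A the pore (flow) area.
Plume center vt = 2.30 × 124 = 285.2 m, so the well at 284 m is 1.2 m upgradient of the peak.
√(4πDt) = 4.045 m, giving peak height M/(n_e·A·√(4πDt)) = 0.396/(0.21 × 56.0 × 4.045) = 0.008325 kg/m³.
(x−vt)²/(4Dt) = (-1.2)²/(4 × 0.0105 × 124) = 0.2765; exp(−0.2765) = 0.7584.
C = 0.008325 × 0.7584 = 0.00631 kg/m³.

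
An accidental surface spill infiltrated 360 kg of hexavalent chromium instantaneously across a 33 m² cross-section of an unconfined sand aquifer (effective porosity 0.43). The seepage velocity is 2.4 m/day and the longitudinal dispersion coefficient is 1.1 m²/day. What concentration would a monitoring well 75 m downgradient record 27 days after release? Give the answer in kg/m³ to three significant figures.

0.547 kg/m³

For an instantaneous plane source, C(x,t) = M/(n_e·A·√(4πDt)) · exp(−(x−vt)²/(4Dt)), with n_e·A the pore (flow) area.
Plume center vt = 2.4 × 27 = 64.8 m, so the well at 75 m is 10.2 m downgradient of the peak.
√(4πDt) = 19.32 m, giving peak height M/(n_e·A·√(4πDt)) = 360/(0.43 × 33 × 19.32) = 1.313 kg/m³.
(x−vt)²/(4Dt) = (10.2)²/(4 × 1.1 × 27) = 0.8758; exp(−0.8758) = 0.4165.
C = 1.313 × 0.4165 = 0.547 kg/m³.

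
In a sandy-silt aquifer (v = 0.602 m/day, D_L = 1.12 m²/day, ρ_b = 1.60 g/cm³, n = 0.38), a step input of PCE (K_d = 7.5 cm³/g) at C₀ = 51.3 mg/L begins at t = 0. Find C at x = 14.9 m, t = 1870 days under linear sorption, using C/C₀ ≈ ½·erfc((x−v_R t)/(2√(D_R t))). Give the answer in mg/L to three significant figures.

Retardation factor R = 1 + ρ_b·K_d/n = 1 + 1.60 × 7.5/0.38 = 32.58.
Sorption retards both mechanisms: v_R = v/R = 0.01848 m/day, D_R = D/R = 0.03438 m²/day.
v_R·t = 0.01848 × 1870 = 34.5576 m; 2√(D_R t) = 16.04 m; argument = (14.9 − 34.5576)/16.04 = -1.226.
C = C₀ × ½·erfc(-1.226) = 51.3 × 0.9585 = 49.2 mg/L.

49.2 mg/L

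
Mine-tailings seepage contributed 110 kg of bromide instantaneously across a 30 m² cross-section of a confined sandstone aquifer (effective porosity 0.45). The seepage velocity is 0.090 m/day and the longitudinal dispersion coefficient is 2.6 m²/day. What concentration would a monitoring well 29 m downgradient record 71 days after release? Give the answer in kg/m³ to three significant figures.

For an instantaneous plane source, C(x,t) = M/(n_e·A·√(4πDt)) · exp(−(x−vt)²/(4Dt)), with n_e·A the pore (flow) area.
Plume center vt = 0.090 × 71 = 6.39 m, so the well at 29 m is 22.61 m downgradient of the peak.
√(4πDt) = 48.16 m, giving peak height M/(n_e·A·√(4πDt)) = 110/(0.45 × 30 × 48.16) = 0.1692 kg/m³.
(x−vt)²/(4Dt) = (22.61)²/(4 × 2.6 × 71) = 0.6923; exp(−0.6923) = 0.5004.
C = 0.1692 × 0.5004 = 0.0847 kg/m³.

0.0847 kg/m³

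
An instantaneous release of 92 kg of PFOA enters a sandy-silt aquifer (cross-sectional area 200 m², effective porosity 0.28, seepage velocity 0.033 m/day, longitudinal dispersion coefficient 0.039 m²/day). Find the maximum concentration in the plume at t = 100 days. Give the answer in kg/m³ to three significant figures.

The peak of an instantaneous 1D plume sits at x = vt; there the Gaussian factor is 1 and C_max = M/(n_e·A·√(4πDt)), where n_e·A is the pore area the mass is dissolved in.
√(4πDt) = √(4π × 0.039 × 100) = 7.001 m, so C_max = 92/(0.28 × 200 × 7.001) = 0.235 kg/m³.

0.235 kg/m³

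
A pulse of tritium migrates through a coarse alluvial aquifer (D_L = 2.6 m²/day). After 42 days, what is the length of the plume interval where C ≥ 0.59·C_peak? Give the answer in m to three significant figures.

The plume is Gaussian with σ = √(2Dt) = √(2 × 2.6 × 42) = 14.78 m.
C/C_peak = exp(−Δx²/(2σ²)) = 0.59 ⇒ Δx = σ·√(−2 ln 0.59) = 14.78 × 1.027 = 15.18 m.
Width = 2Δx = 30.4 m.

30.4 m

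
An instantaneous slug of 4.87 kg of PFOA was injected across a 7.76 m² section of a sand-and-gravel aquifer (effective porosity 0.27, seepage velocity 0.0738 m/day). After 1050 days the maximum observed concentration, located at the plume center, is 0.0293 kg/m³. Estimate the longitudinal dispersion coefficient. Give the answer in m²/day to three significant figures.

0.477 m²/day

At the plume center C_max = M/(n_e·A·√(4πDt)), so D = M²/(4πt·(n_e·A·C_max)²).
n_e·A·C_max = 0.27 × 7.76 × 0.0293 = 0.06139 kg/m.
D = 4.87²/(4π × 1050 × 0.06139²) = 0.477 m²/day.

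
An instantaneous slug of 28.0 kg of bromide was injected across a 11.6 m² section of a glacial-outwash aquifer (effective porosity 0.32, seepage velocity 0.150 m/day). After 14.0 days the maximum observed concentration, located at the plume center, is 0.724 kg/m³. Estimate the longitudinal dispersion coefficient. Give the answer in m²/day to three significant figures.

0.617 m²/day

At the plume center C_max = M/(n_e·A·√(4πDt)), so D = M²/(4πt·(n_e·A·C_max)²).
n_e·A·C_max = 0.32 × 11.6 × 0.724 = 2.687 kg/m.
D = 28.0²/(4π × 14.0 × 2.687²) = 0.617 m²/day.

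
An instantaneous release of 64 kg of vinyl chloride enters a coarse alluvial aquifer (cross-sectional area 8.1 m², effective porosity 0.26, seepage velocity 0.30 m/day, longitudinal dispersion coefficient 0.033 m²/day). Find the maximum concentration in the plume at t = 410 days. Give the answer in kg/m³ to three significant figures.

The peak of an instantaneous 1D plume sits at x = vt; there the Gaussian factor is 1 and C_max = M/(n_e·A·√(4πDt)), where n_e·A is the pore area the mass is dissolved in.
√(4πDt) = √(4π × 0.033 × 410) = 13.04 m, so C_max = 64/(0.26 × 8.1 × 13.04) = 2.33 kg/m³.

2.33 kg/m³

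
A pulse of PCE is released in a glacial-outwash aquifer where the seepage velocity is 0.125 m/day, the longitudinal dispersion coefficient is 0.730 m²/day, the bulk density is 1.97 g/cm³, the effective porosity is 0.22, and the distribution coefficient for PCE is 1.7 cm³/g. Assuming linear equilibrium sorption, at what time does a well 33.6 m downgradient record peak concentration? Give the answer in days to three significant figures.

Retardation factor R = 1 + ρ_b·K_d/n = 1 + 1.97 × 1.7/0.22 = 16.22.
Sorption retards both mechanisms: v_R = v/R = 0.007707 m/day, D_R = D/R = 0.04501 m²/day.
Peak time from v_R²t² + 2D_R t − x² = 0: t = (√(D_R² + v_R²x²) − D_R)/v_R².
√(D_R² + v_R²x²) = √(0.04501² + 0.007707² × 33.6²) = 0.2628; v_R² = 5.940e-05.
t = (0.2628 − 0.04501)/5.940e-05 = 3670 days.

3670 days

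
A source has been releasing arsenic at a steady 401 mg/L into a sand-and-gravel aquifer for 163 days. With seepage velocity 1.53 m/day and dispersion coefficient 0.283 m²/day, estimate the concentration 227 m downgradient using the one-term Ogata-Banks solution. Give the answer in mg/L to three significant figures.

For a continuous step input, C/C₀ ≈ ½·erfc((x−vt)/(2√(Dt))).
vt = 1.53 × 163 = 249.39 m and 2√(Dt) = 2√(0.283 × 163) = 13.58 m.
Argument (x−vt)/(2√(Dt)) = (227 − 249.39)/13.58 = -1.649; ½·erfc(-1.649) = 0.9902.
C = 401 × 0.9902 = 397 mg/L.

397 mg/L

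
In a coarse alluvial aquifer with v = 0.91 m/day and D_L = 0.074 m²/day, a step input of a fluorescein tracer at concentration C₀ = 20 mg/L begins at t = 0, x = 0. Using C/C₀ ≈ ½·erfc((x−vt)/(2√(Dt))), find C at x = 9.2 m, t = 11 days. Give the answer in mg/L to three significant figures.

For a continuous step input, C/C₀ ≈ ½·erfc((x−vt)/(2√(Dt))).
vt = 0.91 × 11 = 10.01 m and 2√(Dt) = 2√(0.074 × 11) = 1.804 m.
Argument (x−vt)/(2√(Dt)) = (9.2 − 10.01)/1.804 = -0.4490; ½·erfc(-0.4490) = 0.7373.
C = 20 × 0.7373 = 14.7 mg/L.

14.7 mg/L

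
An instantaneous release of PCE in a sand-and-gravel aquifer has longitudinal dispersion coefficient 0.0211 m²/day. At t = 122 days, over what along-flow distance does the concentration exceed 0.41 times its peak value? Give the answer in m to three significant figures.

6.06 m

The plume is Gaussian with σ = √(2Dt) = √(2 × 0.0211 × 122) = 2.269 m.
C/C_peak = exp(−Δx²/(2σ²)) = 0.41 ⇒ Δx = σ·√(−2 ln 0.41) = 2.269 × 1.335 = 3.029 m.
Width = 2Δx = 6.06 m.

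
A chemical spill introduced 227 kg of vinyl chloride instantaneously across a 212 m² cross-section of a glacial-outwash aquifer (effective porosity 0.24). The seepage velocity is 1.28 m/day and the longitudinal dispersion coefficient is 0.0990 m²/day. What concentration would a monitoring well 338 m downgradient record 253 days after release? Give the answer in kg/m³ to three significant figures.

0.0340 kg/m³

For an instantaneous plane source, C(x,t) = M/(n_e·A·√(4πDt)) · exp(−(x−vt)²/(4Dt)), with n_e·A the pore (flow) area.
Plume center vt = 1.28 × 253 = 323.84 m, so the well at 338 m is 14.16 m downgradient of the peak.
√(4πDt) = 17.74 m, giving peak height M/(n_e·A·√(4πDt)) = 227/(0.24 × 212 × 17.74) = 0.2515 kg/m³.
(x−vt)²/(4Dt) = (14.16)²/(4 × 0.0990 × 253) = 2.001; exp(−2.001) = 0.1352.
C = 0.2515 × 0.1352 = 0.0340 kg/m³.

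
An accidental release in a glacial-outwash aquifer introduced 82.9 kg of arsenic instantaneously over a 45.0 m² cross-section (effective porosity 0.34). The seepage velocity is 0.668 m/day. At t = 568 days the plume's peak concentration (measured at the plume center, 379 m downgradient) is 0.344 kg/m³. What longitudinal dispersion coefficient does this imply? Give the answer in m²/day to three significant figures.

0.0348 m²/day

At the plume center C_max = M/(n_e·A·√(4πDt)), so D = M²/(4πt·(n_e·A·C_max)²).
n_e·A·C_max = 0.34 × 45.0 × 0.344 = 5.263 kg/m.
D = 82.9²/(4π × 568 × 5.263²) = 0.0348 m²/day.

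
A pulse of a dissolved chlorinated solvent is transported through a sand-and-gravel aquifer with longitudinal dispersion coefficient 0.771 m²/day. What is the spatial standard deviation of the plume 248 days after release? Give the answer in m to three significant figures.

Dispersive spreading gives a Gaussian with σ² = 2Dt; advection only shifts the center.
σ = √(2 × 0.771 × 248) = 19.6 m.

19.6 m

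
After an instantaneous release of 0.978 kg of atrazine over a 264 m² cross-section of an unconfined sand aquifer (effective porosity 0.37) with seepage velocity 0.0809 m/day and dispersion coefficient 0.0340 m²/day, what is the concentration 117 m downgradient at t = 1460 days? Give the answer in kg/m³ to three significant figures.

For an instantaneous plane source, C(x,t) = M/(n_e·A·√(4πDt)) · exp(−(x−vt)²/(4Dt)), with n_e·A the pore (flow) area.
Plume center vt = 0.0809 × 1460 = 118.114 m, so the well at 117 m is 1.114 m upgradient of the peak.
√(4πDt) = 24.98 m, giving peak height M/(n_e·A·√(4πDt)) = 0.978/(0.37 × 264 × 24.98) = 0.0004008 kg/m³.
(x−vt)²/(4Dt) = (-1.114)²/(4 × 0.0340 × 1460) = 0.006250; exp(−0.006250) = 0.9938.
C = 0.0004008 × 0.9938 = 0.000398 kg/m³.

0.000398 kg/m³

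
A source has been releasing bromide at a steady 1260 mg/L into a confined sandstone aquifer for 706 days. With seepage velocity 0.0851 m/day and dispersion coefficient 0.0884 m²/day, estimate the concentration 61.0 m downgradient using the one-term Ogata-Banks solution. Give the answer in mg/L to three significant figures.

589 mg/L

For a continuous step input, C/C₀ ≈ ½·erfc((x−vt)/(2√(Dt))).
vt = 0.0851 × 706 = 60.0806 m and 2√(Dt) = 2√(0.0884 × 706) = 15.80 m.
Argument (x−vt)/(2√(Dt)) = (61.0 − 60.0806)/15.80 = 0.05819; ½·erfc(0.05819) = 0.4672.
C = 1260 × 0.4672 = 589 mg/L.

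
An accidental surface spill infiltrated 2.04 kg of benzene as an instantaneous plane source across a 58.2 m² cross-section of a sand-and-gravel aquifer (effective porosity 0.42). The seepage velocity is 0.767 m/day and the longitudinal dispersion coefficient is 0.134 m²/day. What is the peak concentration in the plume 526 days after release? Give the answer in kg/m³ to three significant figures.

The peak of an instantaneous 1D plume sits at x = vt; there the Gaussian factor is 1 and C_max = M/(n_e·A·√(4πDt)), where n_e·A is the pore area the mass is dissolved in.
√(4πDt) = √(4π × 0.134 × 526) = 29.76 m, so C_max = 2.04/(0.42 × 58.2 × 29.76) = 0.00280 kg/m³.

0.00280 kg/m³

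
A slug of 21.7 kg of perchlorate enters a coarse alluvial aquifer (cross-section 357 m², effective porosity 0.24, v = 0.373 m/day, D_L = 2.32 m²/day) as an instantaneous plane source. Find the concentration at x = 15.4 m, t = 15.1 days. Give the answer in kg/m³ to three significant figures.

For an instantaneous plane source, C(x,t) = M/(n_e·A·√(4πDt)) · exp(−(x−vt)²/(4Dt)), with n_e·A the pore (flow) area.
Plume center vt = 0.373 × 15.1 = 5.6323 m, so the well at 15.4 m is 9.7677 m downgradient of the peak.
√(4πDt) = 20.98 m, giving peak height M/(n_e·A·√(4πDt)) = 21.7/(0.24 × 357 × 20.98) = 0.01207 kg/m³.
(x−vt)²/(4Dt) = (9.7677)²/(4 × 2.32 × 15.1) = 0.6809; exp(−0.6809) = 0.5062.
C = 0.01207 × 0.5062 = 0.00611 kg/m³.

0.00611 kg/m³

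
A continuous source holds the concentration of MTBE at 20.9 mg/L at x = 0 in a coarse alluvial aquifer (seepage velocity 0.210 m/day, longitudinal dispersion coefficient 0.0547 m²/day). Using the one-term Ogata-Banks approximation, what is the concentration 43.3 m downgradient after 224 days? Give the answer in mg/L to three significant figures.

For a continuous step input, C/C₀ ≈ ½·erfc((x−vt)/(2√(Dt))).
vt = 0.210 × 224 = 47.04 m and 2√(Dt) = 2√(0.0547 × 224) = 7.001 m.
Argument (x−vt)/(2√(Dt)) = (43.3 − 47.04)/7.001 = -0.5342; ½·erfc(-0.5342) = 0.7750.
C = 20.9 × 0.7750 = 16.2 mg/L.

16.2 mg/L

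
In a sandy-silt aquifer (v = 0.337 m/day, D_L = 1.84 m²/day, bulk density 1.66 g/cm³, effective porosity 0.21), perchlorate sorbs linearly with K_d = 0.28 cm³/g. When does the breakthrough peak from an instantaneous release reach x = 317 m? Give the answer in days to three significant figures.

Retardation factor R = 1 + ρ_b·K_d/n = 1 + 1.66 × 0.28/0.21 = 3.213.
Sorption retards both mechanisms: v_R = v/R = 0.1049 m/day, D_R = D/R = 0.5727 m²/day.
Peak time from v_R²t² + 2D_R t − x² = 0: t = (√(D_R² + v_R²x²) − D_R)/v_R².
√(D_R² + v_R²x²) = √(0.5727² + 0.1049² × 317²) = 33.26; v_R² = 0.01100.
t = (33.26 − 0.5727)/0.01100 = 2970 days.

2970 days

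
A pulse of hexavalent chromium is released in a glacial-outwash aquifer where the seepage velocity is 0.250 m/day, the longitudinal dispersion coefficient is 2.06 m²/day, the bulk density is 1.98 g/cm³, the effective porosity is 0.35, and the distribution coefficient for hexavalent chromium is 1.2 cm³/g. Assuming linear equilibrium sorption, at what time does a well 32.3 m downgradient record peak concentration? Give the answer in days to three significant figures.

Retardation factor R = 1 + ρ_b·K_d/n = 1 + 1.98 × 1.2/0.35 = 7.789.
Sorption retards both mechanisms: v_R = v/R = 0.03210 m/day, D_R = D/R = 0.2645 m²/day.
Peak time from v_R²t² + 2D_R t − x² = 0: t = (√(D_R² + v_R²x²) − D_R)/v_R².
√(D_R² + v_R²x²) = √(0.2645² + 0.03210² × 32.3²) = 1.070; v_R² = 0.001030.
t = (1.070 − 0.2645)/0.001030 = 782 days.

782 days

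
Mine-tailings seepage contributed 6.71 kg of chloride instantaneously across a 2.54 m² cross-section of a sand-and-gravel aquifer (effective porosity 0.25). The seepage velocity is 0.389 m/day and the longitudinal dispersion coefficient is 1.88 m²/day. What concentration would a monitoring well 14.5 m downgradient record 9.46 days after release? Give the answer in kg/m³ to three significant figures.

For an instantaneous plane source, C(x,t) = M/(n_e·A·√(4πDt)) · exp(−(x−vt)²/(4Dt)), with n_e·A the pore (flow) area.
Plume center vt = 0.389 × 9.46 = 3.67994 m, so the well at 14.5 m is 10.82006 m downgradient of the peak.
√(4πDt) = 14.95 m, giving peak height M/(n_e·A·√(4πDt)) = 6.71/(0.25 × 2.54 × 14.95) = 0.7068 kg/m³.
(x−vt)²/(4Dt) = (10.82006)²/(4 × 1.88 × 9.46) = 1.646; exp(−1.646) = 0.1928.
C = 0.7068 × 0.1928 = 0.136 kg/m³.

0.136 kg/m³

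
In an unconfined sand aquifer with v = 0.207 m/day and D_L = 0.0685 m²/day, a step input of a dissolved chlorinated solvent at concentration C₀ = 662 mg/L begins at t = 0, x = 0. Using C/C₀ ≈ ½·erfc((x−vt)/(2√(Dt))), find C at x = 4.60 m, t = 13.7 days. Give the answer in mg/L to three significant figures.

65.5 mg/L

For a continuous step input, C/C₀ ≈ ½·erfc((x−vt)/(2√(Dt))).
vt = 0.207 × 13.7 = 2.8359 m and 2√(Dt) = 2√(0.0685 × 13.7) = 1.937 m.
Argument (x−vt)/(2√(Dt)) = (4.60 − 2.8359)/1.937 = 0.9107; ½·erfc(0.9107) = 0.09889.
C = 662 × 0.09889 = 65.5 mg/L.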